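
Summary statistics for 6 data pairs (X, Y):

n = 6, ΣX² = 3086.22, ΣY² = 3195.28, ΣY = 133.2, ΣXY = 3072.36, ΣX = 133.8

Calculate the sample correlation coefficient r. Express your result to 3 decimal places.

0.653

r = (nΣXY − ΣXΣY) / √[(nΣX² − (ΣX)²)(nΣY² − (ΣY)²)]
Numerator: 6×3072.36 − 133.8×133.2 = 612
Denominator: √[(18517.32 − 17902.44)(19171.68 − 17742.24)] = √[614.88 × 1429.44] = 937.5148
r = 612 / 937.5148 ≈ 0.653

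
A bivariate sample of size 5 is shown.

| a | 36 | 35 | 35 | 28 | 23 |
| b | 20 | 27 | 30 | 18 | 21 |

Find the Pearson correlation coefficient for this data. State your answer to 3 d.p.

n = 5, Σa = 157, Σb = 116, Σa² = 5059, Σb² = 2794, Σab = 3702
nΣab − ΣaΣb = 18510 − 18212 = 298
nΣa² − (Σa)² = 25295 − 24649 = 646; nΣb² − (Σb)² = 13970 − 13456 = 514
r = 298 / √(646 × 514) = 298 / 576.2326 ≈ 0.517

0.517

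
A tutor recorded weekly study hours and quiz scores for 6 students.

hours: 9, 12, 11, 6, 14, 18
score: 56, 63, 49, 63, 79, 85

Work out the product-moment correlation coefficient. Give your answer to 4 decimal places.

0.7239

n = 6, Σx = 70, Σy = 395, Σx² = 902, Σy² = 26941, Σxy = 4813
nΣxy − ΣxΣy = 28878 − 27650 = 1228
nΣx² − (Σx)² = 5412 − 4900 = 512; nΣy² − (Σy)² = 161646 − 156025 = 5621
r = 1228 / √(512 × 5621) = 1228 / 1696.4528 ≈ 0.7239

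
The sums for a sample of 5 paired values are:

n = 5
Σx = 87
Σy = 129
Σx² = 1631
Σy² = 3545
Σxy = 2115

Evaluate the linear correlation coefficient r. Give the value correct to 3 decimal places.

-0.813

r = (nΣxy − ΣxΣy) / √[(nΣx² − (Σx)²)(nΣy² − (Σy)²)]
Numerator: 5×2115 − 87×129 = -648
Denominator: √[(8155 − 7569)(17725 − 16641)] = √[586 × 1084] = 797.0094
r = -648 / 797.0094 ≈ -0.813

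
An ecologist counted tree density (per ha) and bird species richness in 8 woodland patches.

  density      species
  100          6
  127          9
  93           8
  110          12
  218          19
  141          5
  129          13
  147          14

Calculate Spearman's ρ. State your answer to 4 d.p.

0.5952

Rank density: 2, 4, 1, 3, 8, 6, 5, 7
Rank species: 2, 4, 3, 5, 8, 1, 6, 7
d = rank(density) − rank(species): 0, 0, -2, -2, 0, 5, -1, 0; Σd² = 34
ρ = 1 − 6Σd² / [n(n²−1)] = 1 − 6×34 / (8×63) = 1 − 204/504 ≈ 0.5952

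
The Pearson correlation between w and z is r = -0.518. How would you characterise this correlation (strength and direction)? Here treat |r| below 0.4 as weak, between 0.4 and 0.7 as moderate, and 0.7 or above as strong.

r = -0.518 < 0 so the relationship is negative.
|r| = 0.518, which falls in the moderate range.

moderate negative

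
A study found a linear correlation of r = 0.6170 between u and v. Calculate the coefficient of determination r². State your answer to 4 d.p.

0.3807

r² = (0.6170)² = 0.3807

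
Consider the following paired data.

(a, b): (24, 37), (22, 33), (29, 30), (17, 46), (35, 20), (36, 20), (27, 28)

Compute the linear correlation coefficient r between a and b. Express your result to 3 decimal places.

-0.960

n = 7, Σa = 190, Σb = 214, Σa² = 5440, Σb² = 7058, Σab = 5442
nΣab − ΣaΣb = 38094 − 40660 = -2566
nΣa² − (Σa)² = 38080 − 36100 = 1980; nΣb² − (Σb)² = 49406 − 45796 = 3610
r = -2566 / √(1980 × 3610) = -2566 / 2673.5370 ≈ -0.960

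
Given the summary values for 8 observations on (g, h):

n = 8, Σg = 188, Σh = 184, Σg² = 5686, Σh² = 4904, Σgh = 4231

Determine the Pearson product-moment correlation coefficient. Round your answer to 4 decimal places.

-0.1007

r = (nΣgh − ΣgΣh) / √[(nΣg² − (Σg)²)(nΣh² − (Σh)²)]
Numerator: 8×4231 − 188×184 = -744
Denominator: √[(45488 − 35344)(39232 − 33856)] = √[10144 × 5376] = 7384.7237
r = -744 / 7384.7237 ≈ -0.1007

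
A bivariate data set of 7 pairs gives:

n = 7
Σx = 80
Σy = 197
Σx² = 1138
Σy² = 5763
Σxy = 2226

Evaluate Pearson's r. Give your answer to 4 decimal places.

-0.1149

r = (nΣxy − ΣxΣy) / √[(nΣx² − (Σx)²)(nΣy² − (Σy)²)]
Numerator: 7×2226 − 80×197 = -178
Denominator: √[(7966 − 6400)(40341 − 38809)] = √[1566 × 1532] = 1548.9067
r = -178 / 1548.9067 ≈ -0.1149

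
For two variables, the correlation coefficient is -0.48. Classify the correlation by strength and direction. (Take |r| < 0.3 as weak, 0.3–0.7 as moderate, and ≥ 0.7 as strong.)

moderate negative

r = -0.48 < 0 so the relationship is negative.
|r| = 0.48, which falls in the moderate range.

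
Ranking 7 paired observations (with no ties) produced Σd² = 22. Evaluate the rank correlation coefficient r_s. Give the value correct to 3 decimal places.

ρ = 1 − 6Σd² / [n(n²−1)] = 1 − 6×22 / (7×48)
  = 1 − 132/336 = 1 − 0.3929 ≈ 0.607

0.607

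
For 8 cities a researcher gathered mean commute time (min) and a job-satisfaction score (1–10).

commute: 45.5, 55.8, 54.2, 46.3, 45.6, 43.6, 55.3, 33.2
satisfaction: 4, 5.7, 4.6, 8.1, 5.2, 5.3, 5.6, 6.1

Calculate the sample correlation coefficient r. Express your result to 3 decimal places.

n = 8, Σx = 379.5, Σy = 44.6, Σx² = 18405.87, Σy² = 258.96, Σxy = 2104.81
nΣxy − ΣxΣy = 16838.48 − 16925.7 = -87.22
nΣx² − (Σx)² = 147246.96 − 144020.25 = 3226.71; nΣy² − (Σy)² = 2071.68 − 1989.16 = 82.52
r = -87.22 / √(3226.71 × 82.52) = -87.22 / 516.0117 ≈ -0.169

-0.169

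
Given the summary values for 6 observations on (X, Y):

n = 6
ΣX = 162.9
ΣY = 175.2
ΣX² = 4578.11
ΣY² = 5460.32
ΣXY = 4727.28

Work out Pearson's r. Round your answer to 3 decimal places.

r = (nΣXY − ΣXΣY) / √[(nΣX² − (ΣX)²)(nΣY² − (ΣY)²)]
Numerator: 6×4727.28 − 162.9×175.2 = -176.4
Denominator: √[(27468.66 − 26536.41)(32761.92 − 30695.04)] = √[932.25 × 2066.88] = 1388.1098
r = -176.4 / 1388.1098 ≈ -0.127

-0.127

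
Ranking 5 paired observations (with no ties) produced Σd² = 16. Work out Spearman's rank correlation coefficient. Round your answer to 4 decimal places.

0.2000

ρ = 1 − 6Σd² / [n(n²−1)] = 1 − 6×16 / (5×24)
  = 1 − 96/120 = 1 − 0.80000 ≈ 0.2000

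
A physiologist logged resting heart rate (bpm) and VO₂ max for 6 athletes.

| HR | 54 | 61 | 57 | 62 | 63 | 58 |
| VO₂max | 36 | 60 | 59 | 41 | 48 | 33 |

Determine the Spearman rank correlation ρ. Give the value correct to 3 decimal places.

0.257

Rank HR: 1, 4, 2, 5, 6, 3
Rank VO₂max: 2, 6, 5, 3, 4, 1
d = rank(HR) − rank(VO₂max): -1, -2, -3, 2, 2, 2; Σd² = 26
ρ = 1 − 6Σd² / [n(n²−1)] = 1 − 6×26 / (6×35) = 1 − 156/210 ≈ 0.257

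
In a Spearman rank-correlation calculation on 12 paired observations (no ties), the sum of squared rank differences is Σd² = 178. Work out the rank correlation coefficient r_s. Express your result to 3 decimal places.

ρ = 1 − 6Σd² / [n(n²−1)] = 1 − 6×178 / (12×143)
  = 1 − 1068/1716 = 1 − 0.6224 ≈ 0.378

0.378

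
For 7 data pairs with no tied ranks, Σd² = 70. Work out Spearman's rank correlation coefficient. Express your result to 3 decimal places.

-0.250

ρ = 1 − 6Σd² / [n(n²−1)] = 1 − 6×70 / (7×48)
  = 1 − 420/336 = 1 − 1.2500 ≈ -0.250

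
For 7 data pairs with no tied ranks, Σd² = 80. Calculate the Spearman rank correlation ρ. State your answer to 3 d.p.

ρ = 1 − 6Σd² / [n(n²−1)] = 1 − 6×80 / (7×48)
  = 1 − 480/336 = 1 − 1.4286 ≈ -0.429

-0.429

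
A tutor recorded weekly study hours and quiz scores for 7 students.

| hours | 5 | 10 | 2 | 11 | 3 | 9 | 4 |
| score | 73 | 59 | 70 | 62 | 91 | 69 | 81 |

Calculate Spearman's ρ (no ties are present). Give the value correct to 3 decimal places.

-0.750

Rank hours: 4, 6, 1, 7, 2, 5, 3
Rank score: 5, 1, 4, 2, 7, 3, 6
d = rank(hours) − rank(score): -1, 5, -3, 5, -5, 2, -3; Σd² = 98
ρ = 1 − 6Σd² / [n(n²−1)] = 1 − 6×98 / (7×48) = 1 − 588/336 ≈ -0.750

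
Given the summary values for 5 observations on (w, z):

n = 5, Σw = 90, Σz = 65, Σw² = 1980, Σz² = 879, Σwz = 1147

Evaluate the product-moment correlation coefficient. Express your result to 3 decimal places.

-0.208

r = (nΣwz − ΣwΣz) / √[(nΣw² − (Σw)²)(nΣz² − (Σz)²)]
Numerator: 5×1147 − 90×65 = -115
Denominator: √[(9900 − 8100)(4395 − 4225)] = √[1800 × 170] = 553.1727
r = -115 / 553.1727 ≈ -0.208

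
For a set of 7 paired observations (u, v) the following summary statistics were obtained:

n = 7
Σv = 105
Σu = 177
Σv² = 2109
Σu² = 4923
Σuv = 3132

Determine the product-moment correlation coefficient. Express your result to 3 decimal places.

r = (nΣuv − ΣuΣv) / √[(nΣu² − (Σu)²)(nΣv² − (Σv)²)]
Numerator: 7×3132 − 177×105 = 3339
Denominator: √[(34461 − 31329)(14763 − 11025)] = √[3132 × 3738] = 3421.6101
r = 3339 / 3421.6101 ≈ 0.976

0.976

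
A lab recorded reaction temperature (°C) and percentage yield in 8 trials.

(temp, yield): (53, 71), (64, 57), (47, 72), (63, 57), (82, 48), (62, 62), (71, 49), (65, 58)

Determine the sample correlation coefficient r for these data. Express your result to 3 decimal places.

n = 8, Σx = 507, Σy = 474, Σx² = 32917, Σy² = 28636, Σxy = 29415
nΣxy − ΣxΣy = 235320 − 240318 = -4998
nΣx² − (Σx)² = 263336 − 257049 = 6287; nΣy² − (Σy)² = 229088 − 224676 = 4412
r = -4998 / √(6287 × 4412) = -4998 / 5266.7109 ≈ -0.949

-0.949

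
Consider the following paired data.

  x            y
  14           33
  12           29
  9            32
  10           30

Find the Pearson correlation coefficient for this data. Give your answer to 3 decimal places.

0.247

n = 4, Σx = 45, Σy = 124, Σx² = 521, Σy² = 3854, Σxy = 1398
nΣxy − ΣxΣy = 5592 − 5580 = 12
nΣx² − (Σx)² = 2084 − 2025 = 59; nΣy² − (Σy)² = 15416 − 15376 = 40
r = 12 / √(59 × 40) = 12 / 48.5798 ≈ 0.247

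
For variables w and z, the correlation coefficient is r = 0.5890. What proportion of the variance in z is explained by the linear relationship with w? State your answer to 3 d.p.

r² = (0.5890)² = 0.347

0.347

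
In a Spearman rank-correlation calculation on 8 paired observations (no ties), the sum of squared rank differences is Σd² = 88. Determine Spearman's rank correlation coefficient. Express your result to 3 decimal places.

ρ = 1 − 6Σd² / [n(n²−1)] = 1 − 6×88 / (8×63)
  = 1 − 528/504 = 1 − 1.0476 ≈ -0.048

-0.048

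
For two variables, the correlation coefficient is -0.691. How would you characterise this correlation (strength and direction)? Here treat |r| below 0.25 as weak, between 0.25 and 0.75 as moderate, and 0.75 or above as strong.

moderate negative

r = -0.691 < 0 so the relationship is negative.
|r| = 0.691, which falls in the moderate range.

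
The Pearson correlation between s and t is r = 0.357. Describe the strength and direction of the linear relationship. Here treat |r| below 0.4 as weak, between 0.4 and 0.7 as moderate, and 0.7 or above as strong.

r = 0.357 > 0 so the relationship is positive.
|r| = 0.357, which falls in the weak range.

weak positive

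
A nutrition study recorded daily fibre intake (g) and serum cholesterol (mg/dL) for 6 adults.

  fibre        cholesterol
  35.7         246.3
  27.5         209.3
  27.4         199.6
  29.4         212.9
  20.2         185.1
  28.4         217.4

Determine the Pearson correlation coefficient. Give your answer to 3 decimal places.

0.960

n = 6, Σx = 168.6, Σy = 1270.6, Σx² = 4860.46, Σy² = 271161.52, Σxy = 36190.14
nΣxy − ΣxΣy = 217140.84 − 214223.16 = 2917.68
nΣx² − (Σx)² = 29162.76 − 28425.96 = 736.8; nΣy² − (Σy)² = 1626969.12 − 1614424.36 = 12544.76
r = 2917.68 / √(736.8 × 12544.76) = 2917.68 / 3040.2268 ≈ 0.960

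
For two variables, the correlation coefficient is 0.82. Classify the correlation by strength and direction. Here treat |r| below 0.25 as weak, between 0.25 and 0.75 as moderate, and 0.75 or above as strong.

r = 0.82 > 0 so the relationship is positive.
|r| = 0.82, which falls in the strong range.

strong positive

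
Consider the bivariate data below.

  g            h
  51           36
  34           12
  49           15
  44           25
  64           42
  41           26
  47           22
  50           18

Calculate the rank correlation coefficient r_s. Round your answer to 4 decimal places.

Rank g: 7, 1, 5, 3, 8, 2, 4, 6
Rank h: 7, 1, 2, 5, 8, 6, 4, 3
d = rank(g) − rank(h): 0, 0, 3, -2, 0, -4, 0, 3; Σd² = 38
ρ = 1 − 6Σd² / [n(n²−1)] = 1 − 6×38 / (8×63) = 1 − 228/504 ≈ 0.5476

0.5476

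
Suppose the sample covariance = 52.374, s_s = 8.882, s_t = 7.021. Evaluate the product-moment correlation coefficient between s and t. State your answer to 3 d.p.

0.840

r = Cov(s,t) / (s_s · s_t) = 52.374 / (8.882 × 7.021)
  = 52.374 / 62.3605 ≈ 0.840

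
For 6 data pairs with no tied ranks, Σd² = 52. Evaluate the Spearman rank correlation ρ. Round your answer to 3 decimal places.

ρ = 1 − 6Σd² / [n(n²−1)] = 1 − 6×52 / (6×35)
  = 1 − 312/210 = 1 − 1.4857 ≈ -0.486

-0.486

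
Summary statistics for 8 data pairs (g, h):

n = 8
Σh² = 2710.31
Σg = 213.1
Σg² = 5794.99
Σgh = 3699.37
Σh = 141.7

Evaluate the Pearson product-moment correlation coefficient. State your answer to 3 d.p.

-0.488

r = (nΣgh − ΣgΣh) / √[(nΣg² − (Σg)²)(nΣh² − (Σh)²)]
Numerator: 8×3699.37 − 213.1×141.7 = -601.31
Denominator: √[(46359.92 − 45411.61)(21682.48 − 20078.89)] = √[948.31 × 1603.59] = 1233.1668
r = -601.31 / 1233.1668 ≈ -0.488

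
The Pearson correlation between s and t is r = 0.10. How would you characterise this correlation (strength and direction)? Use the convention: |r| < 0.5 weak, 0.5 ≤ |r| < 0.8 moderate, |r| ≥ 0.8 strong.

weak positive

r = 0.10 > 0 so the relationship is positive.
|r| = 0.10, which falls in the weak range.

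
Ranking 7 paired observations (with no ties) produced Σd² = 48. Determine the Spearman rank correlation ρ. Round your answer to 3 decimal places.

ρ = 1 − 6Σd² / [n(n²−1)] = 1 − 6×48 / (7×48)
  = 1 − 288/336 = 1 − 0.8571 ≈ 0.143

0.143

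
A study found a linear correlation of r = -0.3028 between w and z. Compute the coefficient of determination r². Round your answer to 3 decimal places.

r² = (-0.3028)² = 0.092

0.092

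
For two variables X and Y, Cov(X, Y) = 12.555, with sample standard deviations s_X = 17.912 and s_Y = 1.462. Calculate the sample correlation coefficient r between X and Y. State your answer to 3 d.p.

0.479

r = Cov(X,Y) / (s_X · s_Y) = 12.555 / (17.912 × 1.462)
  = 12.555 / 26.1873 ≈ 0.479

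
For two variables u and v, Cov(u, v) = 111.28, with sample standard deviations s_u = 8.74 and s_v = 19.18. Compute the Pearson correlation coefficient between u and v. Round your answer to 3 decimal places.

0.664

r = Cov(u,v) / (s_u · s_v) = 111.28 / (8.74 × 19.18)
  = 111.28 / 167.6332 ≈ 0.664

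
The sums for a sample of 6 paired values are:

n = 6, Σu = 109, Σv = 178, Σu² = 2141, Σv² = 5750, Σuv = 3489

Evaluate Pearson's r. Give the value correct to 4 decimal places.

0.9293

r = (nΣuv − ΣuΣv) / √[(nΣu² − (Σu)²)(nΣv² − (Σv)²)]
Numerator: 6×3489 − 109×178 = 1532
Denominator: √[(12846 − 11881)(34500 − 31684)] = √[965 × 2816] = 1648.4660
r = 1532 / 1648.4660 ≈ 0.9293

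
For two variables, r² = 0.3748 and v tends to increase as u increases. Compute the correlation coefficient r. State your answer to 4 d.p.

0.6122

|r| = √0.3748 = 0.6122
The association is positive, so r = 0.6122.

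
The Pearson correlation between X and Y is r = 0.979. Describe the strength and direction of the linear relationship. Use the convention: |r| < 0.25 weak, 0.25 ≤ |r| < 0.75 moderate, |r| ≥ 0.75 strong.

r = 0.979 > 0 so the relationship is positive.
|r| = 0.979, which falls in the strong range.

strong positive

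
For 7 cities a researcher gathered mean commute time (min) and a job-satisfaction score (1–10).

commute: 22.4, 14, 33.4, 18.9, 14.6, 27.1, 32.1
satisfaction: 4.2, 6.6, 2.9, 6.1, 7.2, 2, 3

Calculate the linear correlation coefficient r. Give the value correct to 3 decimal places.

-0.907

n = 7, Σx = 162.5, Σy = 32, Σx² = 4148.51, Σy² = 171.66, Σxy = 654.25
nΣxy − ΣxΣy = 4579.75 − 5200 = -620.25
nΣx² − (Σx)² = 29039.57 − 26406.25 = 2633.32; nΣy² − (Σy)² = 1201.62 − 1024 = 177.62
r = -620.25 / √(2633.32 × 177.62) = -620.25 / 683.9081 ≈ -0.907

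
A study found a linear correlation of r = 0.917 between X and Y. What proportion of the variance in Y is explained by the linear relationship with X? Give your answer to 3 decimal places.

r² = (0.917)² = 0.841

0.841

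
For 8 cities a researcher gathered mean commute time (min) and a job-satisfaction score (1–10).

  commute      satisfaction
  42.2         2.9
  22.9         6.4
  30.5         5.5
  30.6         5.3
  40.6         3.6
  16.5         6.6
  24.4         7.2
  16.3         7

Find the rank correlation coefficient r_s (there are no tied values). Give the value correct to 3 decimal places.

Rank commute: 8, 3, 5, 6, 7, 2, 4, 1
Rank satisfaction: 1, 5, 4, 3, 2, 6, 8, 7
d = rank(commute) − rank(satisfaction): 7, -2, 1, 3, 5, -4, -4, -6; Σd² = 156
ρ = 1 − 6Σd² / [n(n²−1)] = 1 − 6×156 / (8×63) = 1 − 936/504 ≈ -0.857

-0.857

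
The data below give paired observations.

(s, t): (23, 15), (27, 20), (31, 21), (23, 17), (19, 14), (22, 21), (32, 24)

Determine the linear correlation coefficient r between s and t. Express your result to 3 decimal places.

n = 7, Σs = 177, Σt = 132, Σs² = 4617, Σt² = 2568, Σst = 3423
nΣst − ΣsΣt = 23961 − 23364 = 597
nΣs² − (Σs)² = 32319 − 31329 = 990; nΣt² − (Σt)² = 17976 − 17424 = 552
r = 597 / √(990 × 552) = 597 / 739.2429 ≈ 0.808

0.808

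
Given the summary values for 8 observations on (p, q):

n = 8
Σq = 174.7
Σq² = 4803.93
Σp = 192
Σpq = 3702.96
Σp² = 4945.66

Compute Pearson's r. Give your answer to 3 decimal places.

r = (nΣpq − ΣpΣq) / √[(nΣp² − (Σp)²)(nΣq² − (Σq)²)]
Numerator: 8×3702.96 − 192×174.7 = -3918.72
Denominator: √[(39565.28 − 36864)(38431.44 − 30520.09)] = √[2701.28 × 7911.35] = 4622.8532
r = -3918.72 / 4622.8532 ≈ -0.848

-0.848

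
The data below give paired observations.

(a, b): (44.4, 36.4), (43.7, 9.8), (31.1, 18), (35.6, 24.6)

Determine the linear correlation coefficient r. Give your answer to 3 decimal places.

n = 4, Σa = 154.8, Σb = 88.8, Σa² = 6115.62, Σb² = 2350.16, Σab = 3479.98
nΣab − ΣaΣb = 13919.92 − 13746.24 = 173.68
nΣa² − (Σa)² = 24462.48 − 23963.04 = 499.44; nΣb² − (Σb)² = 9400.64 − 7885.44 = 1515.2
r = 173.68 / √(499.44 × 1515.2) = 173.68 / 869.9146 ≈ 0.200

0.200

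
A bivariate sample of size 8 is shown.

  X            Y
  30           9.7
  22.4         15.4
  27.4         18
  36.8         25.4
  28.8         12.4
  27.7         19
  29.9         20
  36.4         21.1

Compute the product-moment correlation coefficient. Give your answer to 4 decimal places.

n = 8, ΣX = 239.4, ΣY = 141, ΣX² = 7322.46, ΣY² = 2660.38, ΣXY = 4313.34
nΣXY − ΣXΣY = 34506.72 − 33755.4 = 751.32
nΣX² − (ΣX)² = 58579.68 − 57312.36 = 1267.32; nΣY² − (ΣY)² = 21283.04 − 19881 = 1402.04
r = 751.32 / √(1267.32 × 1402.04) = 751.32 / 1332.9791 ≈ 0.5636

0.5636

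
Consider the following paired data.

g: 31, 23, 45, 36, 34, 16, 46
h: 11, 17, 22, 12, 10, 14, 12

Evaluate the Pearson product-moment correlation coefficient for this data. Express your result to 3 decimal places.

0.131

n = 7, Σg = 231, Σh = 98, Σg² = 8339, Σh² = 1478, Σgh = 3270
nΣgh − ΣgΣh = 22890 − 22638 = 252
nΣg² − (Σg)² = 58373 − 53361 = 5012; nΣh² − (Σh)² = 10346 − 9604 = 742
r = 252 / √(5012 × 742) = 252 / 1928.4460 ≈ 0.131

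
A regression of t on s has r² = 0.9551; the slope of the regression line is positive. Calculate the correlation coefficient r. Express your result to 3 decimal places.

0.977

|r| = √0.9551 = 0.977
The association is positive, so r = 0.977.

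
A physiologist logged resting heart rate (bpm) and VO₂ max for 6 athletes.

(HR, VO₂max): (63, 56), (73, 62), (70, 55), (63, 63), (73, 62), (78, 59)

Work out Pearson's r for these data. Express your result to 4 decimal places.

0.1081

n = 6, Σx = 420, Σy = 357, Σx² = 29580, Σy² = 21299, Σxy = 25001
nΣxy − ΣxΣy = 150006 − 149940 = 66
nΣx² − (Σx)² = 177480 − 176400 = 1080; nΣy² − (Σy)² = 127794 − 127449 = 345
r = 66 / √(1080 × 345) = 66 / 610.4097 ≈ 0.1081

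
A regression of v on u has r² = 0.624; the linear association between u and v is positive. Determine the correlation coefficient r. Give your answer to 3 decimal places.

|r| = √0.624 = 0.790
The association is positive, so r = 0.790.

0.790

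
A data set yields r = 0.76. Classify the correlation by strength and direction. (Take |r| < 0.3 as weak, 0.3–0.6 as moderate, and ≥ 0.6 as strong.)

r = 0.76 > 0 so the relationship is positive.
|r| = 0.76, which falls in the strong range.

strong positive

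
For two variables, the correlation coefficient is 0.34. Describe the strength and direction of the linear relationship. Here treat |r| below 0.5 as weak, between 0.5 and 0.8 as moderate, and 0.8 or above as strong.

weak positive

r = 0.34 > 0 so the relationship is positive.
|r| = 0.34, which falls in the weak range.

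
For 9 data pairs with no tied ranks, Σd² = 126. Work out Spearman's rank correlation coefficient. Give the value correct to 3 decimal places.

ρ = 1 − 6Σd² / [n(n²−1)] = 1 − 6×126 / (9×80)
  = 1 − 756/720 = 1 − 1.0500 ≈ -0.050

-0.050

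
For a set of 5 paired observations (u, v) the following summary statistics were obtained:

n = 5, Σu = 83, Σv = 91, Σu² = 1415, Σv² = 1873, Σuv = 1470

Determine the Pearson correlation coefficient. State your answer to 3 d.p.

-0.452

r = (nΣuv − ΣuΣv) / √[(nΣu² − (Σu)²)(nΣv² − (Σv)²)]
Numerator: 5×1470 − 83×91 = -203
Denominator: √[(7075 − 6889)(9365 − 8281)] = √[186 × 1084] = 449.0256
r = -203 / 449.0256 ≈ -0.452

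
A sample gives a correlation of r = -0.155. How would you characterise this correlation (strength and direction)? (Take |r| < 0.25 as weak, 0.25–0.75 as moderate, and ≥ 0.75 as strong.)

weak negative

r = -0.155 < 0 so the relationship is negative.
|r| = 0.155, which falls in the weak range.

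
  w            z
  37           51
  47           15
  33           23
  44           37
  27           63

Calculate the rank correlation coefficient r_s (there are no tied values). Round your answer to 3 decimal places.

-0.700

Rank w: 3, 5, 2, 4, 1
Rank z: 4, 1, 2, 3, 5
d = rank(w) − rank(z): -1, 4, 0, 1, -4; Σd² = 34
ρ = 1 − 6Σd² / [n(n²−1)] = 1 − 6×34 / (5×24) = 1 − 204/120 ≈ -0.700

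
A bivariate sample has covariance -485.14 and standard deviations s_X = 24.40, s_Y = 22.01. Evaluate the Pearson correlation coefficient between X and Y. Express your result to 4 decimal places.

-0.9034

r = Cov(X,Y) / (s_X · s_Y) = -485.14 / (24.40 × 22.01)
  = -485.14 / 537.0440 ≈ -0.9034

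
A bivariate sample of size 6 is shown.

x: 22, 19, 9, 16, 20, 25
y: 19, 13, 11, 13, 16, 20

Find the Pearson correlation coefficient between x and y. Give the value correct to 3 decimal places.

0.899

n = 6, Σx = 111, Σy = 92, Σx² = 2207, Σy² = 1476, Σxy = 1792
nΣxy − ΣxΣy = 10752 − 10212 = 540
nΣx² − (Σx)² = 13242 − 12321 = 921; nΣy² − (Σy)² = 8856 − 8464 = 392
r = 540 / √(921 × 392) = 540 / 600.8594 ≈ 0.899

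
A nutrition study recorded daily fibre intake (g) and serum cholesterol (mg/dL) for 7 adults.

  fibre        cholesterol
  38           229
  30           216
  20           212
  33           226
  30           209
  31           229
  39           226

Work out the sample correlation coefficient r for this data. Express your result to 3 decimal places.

n = 7, Σx = 221, Σy = 1547, Σx² = 7215, Σy² = 342315, Σxy = 49063
nΣxy − ΣxΣy = 343441 − 341887 = 1554
nΣx² − (Σx)² = 50505 − 48841 = 1664; nΣy² − (Σy)² = 2396205 − 2393209 = 2996
r = 1554 / √(1664 × 2996) = 1554 / 2232.7884 ≈ 0.696

0.696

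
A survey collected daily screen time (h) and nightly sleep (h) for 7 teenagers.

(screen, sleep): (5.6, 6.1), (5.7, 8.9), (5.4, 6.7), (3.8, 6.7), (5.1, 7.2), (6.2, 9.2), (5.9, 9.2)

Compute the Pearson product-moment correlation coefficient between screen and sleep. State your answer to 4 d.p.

0.5958

n = 7, Σx = 37.7, Σy = 54, Σx² = 206.71, Σy² = 427.32, Σxy = 294.57
nΣxy − ΣxΣy = 2061.99 − 2035.8 = 26.19
nΣx² − (Σx)² = 1446.97 − 1421.29 = 25.68; nΣy² − (Σy)² = 2991.24 − 2916 = 75.24
r = 26.19 / √(25.68 × 75.24) = 26.19 / 43.9564 ≈ 0.5958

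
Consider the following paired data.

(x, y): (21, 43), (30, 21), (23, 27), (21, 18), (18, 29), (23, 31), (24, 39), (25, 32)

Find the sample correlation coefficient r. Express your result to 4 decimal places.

n = 8, Σx = 185, Σy = 240, Σx² = 4365, Σy² = 7690, Σxy = 5503
nΣxy − ΣxΣy = 44024 − 44400 = -376
nΣx² − (Σx)² = 34920 − 34225 = 695; nΣy² − (Σy)² = 61520 − 57600 = 3920
r = -376 / √(695 × 3920) = -376 / 1650.5757 ≈ -0.2278

-0.2278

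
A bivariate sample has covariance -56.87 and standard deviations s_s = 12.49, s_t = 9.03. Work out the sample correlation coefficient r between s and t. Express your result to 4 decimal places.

-0.5042

r = Cov(s,t) / (s_s · s_t) = -56.87 / (12.49 × 9.03)
  = -56.87 / 112.7847 ≈ -0.5042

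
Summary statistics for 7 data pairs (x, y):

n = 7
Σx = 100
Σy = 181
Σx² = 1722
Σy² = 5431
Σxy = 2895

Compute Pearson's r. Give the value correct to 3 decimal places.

0.659

r = (nΣxy − ΣxΣy) / √[(nΣx² − (Σx)²)(nΣy² − (Σy)²)]
Numerator: 7×2895 − 100×181 = 2165
Denominator: √[(12054 − 10000)(38017 − 32761)] = √[2054 × 5256] = 3285.6999
r = 2165 / 3285.6999 ≈ 0.659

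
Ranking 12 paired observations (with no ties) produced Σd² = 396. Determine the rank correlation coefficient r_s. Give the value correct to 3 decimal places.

ρ = 1 − 6Σd² / [n(n²−1)] = 1 − 6×396 / (12×143)
  = 1 − 2376/1716 = 1 − 1.3846 ≈ -0.385

-0.385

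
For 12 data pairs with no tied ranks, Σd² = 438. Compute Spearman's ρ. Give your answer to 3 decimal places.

-0.531

ρ = 1 − 6Σd² / [n(n²−1)] = 1 − 6×438 / (12×143)
  = 1 − 2628/1716 = 1 − 1.5315 ≈ -0.531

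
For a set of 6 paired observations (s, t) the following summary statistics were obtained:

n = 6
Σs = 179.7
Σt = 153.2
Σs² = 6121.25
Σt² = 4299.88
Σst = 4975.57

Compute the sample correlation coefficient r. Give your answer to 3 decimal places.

0.723

r = (nΣst − ΣsΣt) / √[(nΣs² − (Σs)²)(nΣt² − (Σt)²)]
Numerator: 6×4975.57 − 179.7×153.2 = 2323.38
Denominator: √[(36727.5 − 32292.09)(25799.28 − 23470.24)] = √[4435.41 × 2329.04] = 3214.0702
r = 2323.38 / 3214.0702 ≈ 0.723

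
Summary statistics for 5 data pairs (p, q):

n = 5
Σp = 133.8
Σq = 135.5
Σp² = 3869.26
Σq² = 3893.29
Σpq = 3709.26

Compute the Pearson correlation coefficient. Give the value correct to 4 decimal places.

r = (nΣpq − ΣpΣq) / √[(nΣp² − (Σp)²)(nΣq² − (Σq)²)]
Numerator: 5×3709.26 − 133.8×135.5 = 416.4
Denominator: √[(19346.3 − 17902.44)(19466.45 − 18360.25)] = √[1443.86 × 1106.2] = 1263.8030
r = 416.4 / 1263.8030 ≈ 0.3295

0.3295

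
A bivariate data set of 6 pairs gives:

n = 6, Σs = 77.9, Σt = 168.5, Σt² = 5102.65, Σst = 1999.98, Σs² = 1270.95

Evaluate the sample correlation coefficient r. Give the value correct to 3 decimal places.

-0.605

r = (nΣst − ΣsΣt) / √[(nΣs² − (Σs)²)(nΣt² − (Σt)²)]
Numerator: 6×1999.98 − 77.9×168.5 = -1126.27
Denominator: √[(7625.7 − 6068.41)(30615.9 − 28392.25)] = √[1557.29 × 2223.65] = 1860.8783
r = -1126.27 / 1860.8783 ≈ -0.605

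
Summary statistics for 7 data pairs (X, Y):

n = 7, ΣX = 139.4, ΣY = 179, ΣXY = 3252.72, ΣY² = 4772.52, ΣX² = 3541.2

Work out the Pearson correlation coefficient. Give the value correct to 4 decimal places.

-0.8071

r = (nΣXY − ΣXΣY) / √[(nΣX² − (ΣX)²)(nΣY² − (ΣY)²)]
Numerator: 7×3252.72 − 139.4×179 = -2183.56
Denominator: √[(24788.4 − 19432.36)(33407.64 − 32041)] = √[5356.04 × 1366.64] = 2705.5089
r = -2183.56 / 2705.5089 ≈ -0.8071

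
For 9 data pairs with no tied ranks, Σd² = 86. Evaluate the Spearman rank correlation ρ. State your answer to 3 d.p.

0.283

ρ = 1 − 6Σd² / [n(n²−1)] = 1 − 6×86 / (9×80)
  = 1 − 516/720 = 1 − 0.7167 ≈ 0.283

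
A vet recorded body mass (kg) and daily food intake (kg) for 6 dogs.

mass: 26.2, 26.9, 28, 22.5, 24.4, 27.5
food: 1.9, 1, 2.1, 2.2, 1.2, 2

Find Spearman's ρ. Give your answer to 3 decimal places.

Rank mass: 3, 4, 6, 1, 2, 5
Rank food: 3, 1, 5, 6, 2, 4
d = rank(mass) − rank(food): 0, 3, 1, -5, 0, 1; Σd² = 36
ρ = 1 − 6Σd² / [n(n²−1)] = 1 − 6×36 / (6×35) = 1 − 216/210 ≈ -0.029

-0.029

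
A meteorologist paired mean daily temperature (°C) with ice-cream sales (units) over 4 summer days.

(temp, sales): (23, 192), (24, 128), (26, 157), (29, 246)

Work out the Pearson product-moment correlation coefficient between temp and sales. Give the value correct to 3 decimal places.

0.664

n = 4, Σx = 102, Σy = 723, Σx² = 2622, Σy² = 138413, Σxy = 18704
nΣxy − ΣxΣy = 74816 − 73746 = 1070
nΣx² − (Σx)² = 10488 − 10404 = 84; nΣy² − (Σy)² = 553652 − 522729 = 30923
r = 1070 / √(84 × 30923) = 1070 / 1611.6861 ≈ 0.664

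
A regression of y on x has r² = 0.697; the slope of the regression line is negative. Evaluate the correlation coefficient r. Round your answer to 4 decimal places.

-0.8349

|r| = √0.697 = 0.8349
The association is negative, so r = −0.8349.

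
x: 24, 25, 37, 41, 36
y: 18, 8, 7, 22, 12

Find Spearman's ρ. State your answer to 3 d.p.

Rank x: 1, 2, 4, 5, 3
Rank y: 4, 2, 1, 5, 3
d = rank(x) − rank(y): -3, 0, 3, 0, 0; Σd² = 18
ρ = 1 − 6Σd² / [n(n²−1)] = 1 − 6×18 / (5×24) = 1 − 108/120 ≈ 0.100

0.100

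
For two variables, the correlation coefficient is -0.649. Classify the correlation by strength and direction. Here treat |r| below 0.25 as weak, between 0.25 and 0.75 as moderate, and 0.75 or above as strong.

moderate negative

r = -0.649 < 0 so the relationship is negative.
|r| = 0.649, which falls in the moderate range.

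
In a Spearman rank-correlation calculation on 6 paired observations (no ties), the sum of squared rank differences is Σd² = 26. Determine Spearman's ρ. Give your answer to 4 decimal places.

ρ = 1 − 6Σd² / [n(n²−1)] = 1 − 6×26 / (6×35)
  = 1 − 156/210 = 1 − 0.74286 ≈ 0.2571

0.2571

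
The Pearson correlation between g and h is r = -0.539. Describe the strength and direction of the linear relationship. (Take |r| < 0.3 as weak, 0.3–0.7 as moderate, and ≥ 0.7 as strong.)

r = -0.539 < 0 so the relationship is negative.
|r| = 0.539, which falls in the moderate range.

moderate negative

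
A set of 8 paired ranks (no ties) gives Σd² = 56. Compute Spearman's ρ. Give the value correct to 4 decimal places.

0.3333

ρ = 1 − 6Σd² / [n(n²−1)] = 1 − 6×56 / (8×63)
  = 1 − 336/504 = 1 − 0.66667 ≈ 0.3333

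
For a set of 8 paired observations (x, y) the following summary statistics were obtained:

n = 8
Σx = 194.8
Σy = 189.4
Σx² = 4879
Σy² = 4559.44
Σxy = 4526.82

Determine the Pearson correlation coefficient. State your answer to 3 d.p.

r = (nΣxy − ΣxΣy) / √[(nΣx² − (Σx)²)(nΣy² − (Σy)²)]
Numerator: 8×4526.82 − 194.8×189.4 = -680.56
Denominator: √[(39032 − 37947.04)(36475.52 − 35872.36)] = √[1084.96 × 603.16] = 808.9527
r = -680.56 / 808.9527 ≈ -0.841

-0.841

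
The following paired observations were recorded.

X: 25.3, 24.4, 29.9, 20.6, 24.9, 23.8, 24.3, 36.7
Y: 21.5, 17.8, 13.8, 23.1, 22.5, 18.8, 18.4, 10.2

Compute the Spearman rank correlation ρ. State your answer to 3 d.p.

Rank X: 6, 4, 7, 1, 5, 2, 3, 8
Rank Y: 6, 3, 2, 8, 7, 5, 4, 1
d = rank(X) − rank(Y): 0, 1, 5, -7, -2, -3, -1, 7; Σd² = 138
ρ = 1 − 6Σd² / [n(n²−1)] = 1 − 6×138 / (8×63) = 1 − 828/504 ≈ -0.643

-0.643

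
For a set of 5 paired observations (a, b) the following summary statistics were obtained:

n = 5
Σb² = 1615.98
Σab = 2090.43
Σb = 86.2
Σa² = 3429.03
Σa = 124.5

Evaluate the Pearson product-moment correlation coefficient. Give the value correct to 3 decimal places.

-0.271

r = (nΣab − ΣaΣb) / √[(nΣa² − (Σa)²)(nΣb² − (Σb)²)]
Numerator: 5×2090.43 − 124.5×86.2 = -279.75
Denominator: √[(17145.15 − 15500.25)(8079.9 − 7430.44)] = √[1644.9 × 649.46] = 1033.5844
r = -279.75 / 1033.5844 ≈ -0.271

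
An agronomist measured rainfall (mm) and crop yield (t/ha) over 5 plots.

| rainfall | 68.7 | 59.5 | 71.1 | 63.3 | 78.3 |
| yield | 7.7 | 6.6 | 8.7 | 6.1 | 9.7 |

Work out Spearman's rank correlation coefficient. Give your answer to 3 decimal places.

0.900

Rank rainfall: 3, 1, 4, 2, 5
Rank yield: 3, 2, 4, 1, 5
d = rank(rainfall) − rank(yield): 0, -1, 0, 1, 0; Σd² = 2
ρ = 1 − 6Σd² / [n(n²−1)] = 1 − 6×2 / (5×24) = 1 − 12/120 ≈ 0.900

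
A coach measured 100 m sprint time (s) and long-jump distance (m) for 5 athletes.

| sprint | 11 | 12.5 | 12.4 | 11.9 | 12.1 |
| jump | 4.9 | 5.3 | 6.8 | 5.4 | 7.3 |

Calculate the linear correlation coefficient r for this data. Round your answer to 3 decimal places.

0.502

n = 5, Σx = 59.9, Σy = 29.7, Σx² = 719.03, Σy² = 180.79, Σxy = 357.06
nΣxy − ΣxΣy = 1785.3 − 1779.03 = 6.27
nΣx² − (Σx)² = 3595.15 − 3588.01 = 7.14; nΣy² − (Σy)² = 903.95 − 882.09 = 21.86
r = 6.27 / √(7.14 × 21.86) = 6.27 / 12.4932 ≈ 0.502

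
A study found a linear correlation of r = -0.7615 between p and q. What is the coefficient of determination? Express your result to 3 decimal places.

0.580

r² = (-0.7615)² = 0.580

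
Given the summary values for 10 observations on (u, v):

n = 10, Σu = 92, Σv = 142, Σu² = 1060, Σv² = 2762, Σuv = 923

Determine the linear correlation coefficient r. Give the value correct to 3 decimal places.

r = (nΣuv − ΣuΣv) / √[(nΣu² − (Σu)²)(nΣv² − (Σv)²)]
Numerator: 10×923 − 92×142 = -3834
Denominator: √[(10600 − 8464)(27620 − 20164)] = √[2136 × 7456] = 3990.7413
r = -3834 / 3990.7413 ≈ -0.961

-0.961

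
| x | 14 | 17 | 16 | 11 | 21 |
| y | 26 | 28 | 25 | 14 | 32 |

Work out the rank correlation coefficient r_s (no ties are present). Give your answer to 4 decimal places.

0.9000

Rank x: 2, 4, 3, 1, 5
Rank y: 3, 4, 2, 1, 5
d = rank(x) − rank(y): -1, 0, 1, 0, 0; Σd² = 2
ρ = 1 − 6Σd² / [n(n²−1)] = 1 − 6×2 / (5×24) = 1 − 12/120 ≈ 0.9000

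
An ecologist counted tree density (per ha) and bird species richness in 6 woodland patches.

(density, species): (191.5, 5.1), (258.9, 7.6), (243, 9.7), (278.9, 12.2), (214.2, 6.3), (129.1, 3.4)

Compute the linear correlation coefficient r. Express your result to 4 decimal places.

0.9032

n = 6, Σx = 1315.6, Σy = 44.3, Σx² = 303084.12, Σy² = 377.95, Σxy = 10492.37
nΣxy − ΣxΣy = 62954.22 − 58281.08 = 4673.14
nΣx² − (Σx)² = 1818504.72 − 1730803.36 = 87701.36; nΣy² − (Σy)² = 2267.7 − 1962.49 = 305.21
r = 4673.14 / √(87701.36 × 305.21) = 4673.14 / 5173.7155 ≈ 0.9032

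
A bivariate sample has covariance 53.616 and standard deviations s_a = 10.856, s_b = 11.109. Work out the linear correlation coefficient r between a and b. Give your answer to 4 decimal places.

0.4446

r = Cov(a,b) / (s_a · s_b) = 53.616 / (10.856 × 11.109)
  = 53.616 / 120.5993 ≈ 0.4446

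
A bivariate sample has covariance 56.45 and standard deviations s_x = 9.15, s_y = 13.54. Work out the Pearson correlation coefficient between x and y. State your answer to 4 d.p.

r = Cov(x,y) / (s_x · s_y) = 56.45 / (9.15 × 13.54)
  = 56.45 / 123.8910 ≈ 0.4556

0.4556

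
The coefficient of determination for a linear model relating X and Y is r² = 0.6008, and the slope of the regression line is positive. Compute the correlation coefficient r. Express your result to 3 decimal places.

0.775

|r| = √0.6008 = 0.775
The association is positive, so r = 0.775.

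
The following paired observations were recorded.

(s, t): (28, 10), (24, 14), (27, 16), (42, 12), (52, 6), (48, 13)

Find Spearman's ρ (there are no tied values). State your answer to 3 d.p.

-0.714

Rank s: 3, 1, 2, 4, 6, 5
Rank t: 2, 5, 6, 3, 1, 4
d = rank(s) − rank(t): 1, -4, -4, 1, 5, 1; Σd² = 60
ρ = 1 − 6Σd² / [n(n²−1)] = 1 − 6×60 / (6×35) = 1 − 360/210 ≈ -0.714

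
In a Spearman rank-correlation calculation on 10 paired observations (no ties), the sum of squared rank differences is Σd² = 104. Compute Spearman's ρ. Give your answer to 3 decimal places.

0.370

ρ = 1 − 6Σd² / [n(n²−1)] = 1 − 6×104 / (10×99)
  = 1 − 624/990 = 1 − 0.6303 ≈ 0.370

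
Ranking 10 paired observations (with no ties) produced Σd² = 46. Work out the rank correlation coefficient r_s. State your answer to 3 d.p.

ρ = 1 − 6Σd² / [n(n²−1)] = 1 − 6×46 / (10×99)
  = 1 − 276/990 = 1 − 0.2788 ≈ 0.721

0.721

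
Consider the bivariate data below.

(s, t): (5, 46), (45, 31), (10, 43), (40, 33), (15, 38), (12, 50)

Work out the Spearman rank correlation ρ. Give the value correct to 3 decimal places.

Rank s: 1, 6, 2, 5, 4, 3
Rank t: 5, 1, 4, 2, 3, 6
d = rank(s) − rank(t): -4, 5, -2, 3, 1, -3; Σd² = 64
ρ = 1 − 6Σd² / [n(n²−1)] = 1 − 6×64 / (6×35) = 1 − 384/210 ≈ -0.829

-0.829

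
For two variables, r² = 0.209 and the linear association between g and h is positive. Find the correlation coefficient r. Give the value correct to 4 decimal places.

|r| = √0.209 = 0.4572
The association is positive, so r = 0.4572.

0.4572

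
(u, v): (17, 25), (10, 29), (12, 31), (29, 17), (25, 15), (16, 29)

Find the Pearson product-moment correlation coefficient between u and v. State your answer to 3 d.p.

n = 6, Σu = 109, Σv = 146, Σu² = 2255, Σv² = 3782, Σuv = 2419
nΣuv − ΣuΣv = 14514 − 15914 = -1400
nΣu² − (Σu)² = 13530 − 11881 = 1649; nΣv² − (Σv)² = 22692 − 21316 = 1376
r = -1400 / √(1649 × 1376) = -1400 / 1506.3280 ≈ -0.929

-0.929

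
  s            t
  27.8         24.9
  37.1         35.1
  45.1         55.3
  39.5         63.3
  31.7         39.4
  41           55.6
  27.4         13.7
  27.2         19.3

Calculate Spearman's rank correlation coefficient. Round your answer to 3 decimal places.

Rank s: 3, 5, 8, 6, 4, 7, 2, 1
Rank t: 3, 4, 6, 8, 5, 7, 1, 2
d = rank(s) − rank(t): 0, 1, 2, -2, -1, 0, 1, -1; Σd² = 12
ρ = 1 − 6Σd² / [n(n²−1)] = 1 − 6×12 / (8×63) = 1 − 72/504 ≈ 0.857

0.857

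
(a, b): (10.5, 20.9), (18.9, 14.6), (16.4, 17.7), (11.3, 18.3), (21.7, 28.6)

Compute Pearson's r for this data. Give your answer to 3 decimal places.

0.348

n = 5, Σa = 78.8, Σb = 100.1, Σa² = 1335, Σb² = 2116.11, Σab = 1613.08
nΣab − ΣaΣb = 8065.4 − 7887.88 = 177.52
nΣa² − (Σa)² = 6675 − 6209.44 = 465.56; nΣb² − (Σb)² = 10580.55 − 10020.01 = 560.54
r = 177.52 / √(465.56 × 560.54) = 177.52 / 510.8473 ≈ 0.348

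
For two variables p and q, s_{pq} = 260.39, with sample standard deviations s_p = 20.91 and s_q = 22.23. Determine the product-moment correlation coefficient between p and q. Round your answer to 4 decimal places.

0.5602

r = Cov(p,q) / (s_p · s_q) = 260.39 / (20.91 × 22.23)
  = 260.39 / 464.8293 ≈ 0.5602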